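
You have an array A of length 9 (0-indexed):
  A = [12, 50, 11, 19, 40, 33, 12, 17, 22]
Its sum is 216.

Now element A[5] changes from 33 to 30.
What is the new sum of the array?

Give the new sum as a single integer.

Answer: 213

Derivation:
Old value at index 5: 33
New value at index 5: 30
Delta = 30 - 33 = -3
New sum = old_sum + delta = 216 + (-3) = 213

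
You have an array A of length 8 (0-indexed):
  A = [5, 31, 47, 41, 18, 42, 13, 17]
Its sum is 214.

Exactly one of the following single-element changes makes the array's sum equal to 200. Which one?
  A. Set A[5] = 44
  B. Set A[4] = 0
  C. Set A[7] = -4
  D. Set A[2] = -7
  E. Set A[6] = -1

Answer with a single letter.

Answer: E

Derivation:
Option A: A[5] 42->44, delta=2, new_sum=214+(2)=216
Option B: A[4] 18->0, delta=-18, new_sum=214+(-18)=196
Option C: A[7] 17->-4, delta=-21, new_sum=214+(-21)=193
Option D: A[2] 47->-7, delta=-54, new_sum=214+(-54)=160
Option E: A[6] 13->-1, delta=-14, new_sum=214+(-14)=200 <-- matches target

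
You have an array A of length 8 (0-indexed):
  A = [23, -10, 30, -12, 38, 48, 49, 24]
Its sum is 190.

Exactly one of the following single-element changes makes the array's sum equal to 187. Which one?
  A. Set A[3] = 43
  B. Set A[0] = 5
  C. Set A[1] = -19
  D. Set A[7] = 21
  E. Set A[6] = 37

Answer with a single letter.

Answer: D

Derivation:
Option A: A[3] -12->43, delta=55, new_sum=190+(55)=245
Option B: A[0] 23->5, delta=-18, new_sum=190+(-18)=172
Option C: A[1] -10->-19, delta=-9, new_sum=190+(-9)=181
Option D: A[7] 24->21, delta=-3, new_sum=190+(-3)=187 <-- matches target
Option E: A[6] 49->37, delta=-12, new_sum=190+(-12)=178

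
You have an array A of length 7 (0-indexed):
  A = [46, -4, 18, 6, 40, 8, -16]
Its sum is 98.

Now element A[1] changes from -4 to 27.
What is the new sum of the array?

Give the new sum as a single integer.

Old value at index 1: -4
New value at index 1: 27
Delta = 27 - -4 = 31
New sum = old_sum + delta = 98 + (31) = 129

Answer: 129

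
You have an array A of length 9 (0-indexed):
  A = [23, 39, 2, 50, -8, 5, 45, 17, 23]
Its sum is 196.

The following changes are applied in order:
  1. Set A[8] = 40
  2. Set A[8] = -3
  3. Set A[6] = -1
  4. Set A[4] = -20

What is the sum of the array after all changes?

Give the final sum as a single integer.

Answer: 112

Derivation:
Initial sum: 196
Change 1: A[8] 23 -> 40, delta = 17, sum = 213
Change 2: A[8] 40 -> -3, delta = -43, sum = 170
Change 3: A[6] 45 -> -1, delta = -46, sum = 124
Change 4: A[4] -8 -> -20, delta = -12, sum = 112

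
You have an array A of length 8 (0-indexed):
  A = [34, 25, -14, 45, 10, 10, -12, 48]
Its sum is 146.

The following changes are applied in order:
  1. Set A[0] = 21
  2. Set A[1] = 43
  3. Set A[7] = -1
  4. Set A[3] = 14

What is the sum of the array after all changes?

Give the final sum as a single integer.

Initial sum: 146
Change 1: A[0] 34 -> 21, delta = -13, sum = 133
Change 2: A[1] 25 -> 43, delta = 18, sum = 151
Change 3: A[7] 48 -> -1, delta = -49, sum = 102
Change 4: A[3] 45 -> 14, delta = -31, sum = 71

Answer: 71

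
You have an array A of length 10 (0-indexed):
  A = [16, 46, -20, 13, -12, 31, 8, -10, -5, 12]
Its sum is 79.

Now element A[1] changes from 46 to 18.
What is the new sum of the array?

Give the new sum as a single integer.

Old value at index 1: 46
New value at index 1: 18
Delta = 18 - 46 = -28
New sum = old_sum + delta = 79 + (-28) = 51

Answer: 51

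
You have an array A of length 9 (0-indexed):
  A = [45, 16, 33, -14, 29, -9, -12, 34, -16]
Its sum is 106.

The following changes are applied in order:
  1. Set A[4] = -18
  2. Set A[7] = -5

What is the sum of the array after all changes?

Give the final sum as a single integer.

Initial sum: 106
Change 1: A[4] 29 -> -18, delta = -47, sum = 59
Change 2: A[7] 34 -> -5, delta = -39, sum = 20

Answer: 20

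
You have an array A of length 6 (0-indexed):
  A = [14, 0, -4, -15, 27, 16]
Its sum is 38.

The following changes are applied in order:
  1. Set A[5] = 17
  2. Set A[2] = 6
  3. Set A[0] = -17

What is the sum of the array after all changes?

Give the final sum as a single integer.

Answer: 18

Derivation:
Initial sum: 38
Change 1: A[5] 16 -> 17, delta = 1, sum = 39
Change 2: A[2] -4 -> 6, delta = 10, sum = 49
Change 3: A[0] 14 -> -17, delta = -31, sum = 18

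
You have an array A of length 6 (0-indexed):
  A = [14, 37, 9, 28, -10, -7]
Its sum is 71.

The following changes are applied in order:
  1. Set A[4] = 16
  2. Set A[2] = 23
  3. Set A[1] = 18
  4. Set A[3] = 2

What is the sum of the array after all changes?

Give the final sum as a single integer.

Answer: 66

Derivation:
Initial sum: 71
Change 1: A[4] -10 -> 16, delta = 26, sum = 97
Change 2: A[2] 9 -> 23, delta = 14, sum = 111
Change 3: A[1] 37 -> 18, delta = -19, sum = 92
Change 4: A[3] 28 -> 2, delta = -26, sum = 66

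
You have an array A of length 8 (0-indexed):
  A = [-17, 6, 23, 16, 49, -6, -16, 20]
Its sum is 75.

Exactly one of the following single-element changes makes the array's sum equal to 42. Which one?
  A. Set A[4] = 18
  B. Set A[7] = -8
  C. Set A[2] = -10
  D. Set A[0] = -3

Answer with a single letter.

Option A: A[4] 49->18, delta=-31, new_sum=75+(-31)=44
Option B: A[7] 20->-8, delta=-28, new_sum=75+(-28)=47
Option C: A[2] 23->-10, delta=-33, new_sum=75+(-33)=42 <-- matches target
Option D: A[0] -17->-3, delta=14, new_sum=75+(14)=89

Answer: C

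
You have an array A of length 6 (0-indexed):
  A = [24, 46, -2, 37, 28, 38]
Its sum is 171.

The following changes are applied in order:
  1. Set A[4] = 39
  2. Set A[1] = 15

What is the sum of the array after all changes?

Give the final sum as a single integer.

Answer: 151

Derivation:
Initial sum: 171
Change 1: A[4] 28 -> 39, delta = 11, sum = 182
Change 2: A[1] 46 -> 15, delta = -31, sum = 151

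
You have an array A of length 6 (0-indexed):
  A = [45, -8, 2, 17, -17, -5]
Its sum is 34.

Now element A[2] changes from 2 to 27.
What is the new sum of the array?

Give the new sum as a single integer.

Answer: 59

Derivation:
Old value at index 2: 2
New value at index 2: 27
Delta = 27 - 2 = 25
New sum = old_sum + delta = 34 + (25) = 59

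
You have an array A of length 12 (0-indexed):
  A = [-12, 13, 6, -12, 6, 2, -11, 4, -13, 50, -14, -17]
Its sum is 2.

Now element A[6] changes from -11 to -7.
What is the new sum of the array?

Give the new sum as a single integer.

Old value at index 6: -11
New value at index 6: -7
Delta = -7 - -11 = 4
New sum = old_sum + delta = 2 + (4) = 6

Answer: 6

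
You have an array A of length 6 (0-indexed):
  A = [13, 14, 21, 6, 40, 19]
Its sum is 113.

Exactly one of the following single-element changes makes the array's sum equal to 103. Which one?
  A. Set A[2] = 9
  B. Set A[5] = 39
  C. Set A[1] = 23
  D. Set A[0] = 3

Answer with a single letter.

Option A: A[2] 21->9, delta=-12, new_sum=113+(-12)=101
Option B: A[5] 19->39, delta=20, new_sum=113+(20)=133
Option C: A[1] 14->23, delta=9, new_sum=113+(9)=122
Option D: A[0] 13->3, delta=-10, new_sum=113+(-10)=103 <-- matches target

Answer: D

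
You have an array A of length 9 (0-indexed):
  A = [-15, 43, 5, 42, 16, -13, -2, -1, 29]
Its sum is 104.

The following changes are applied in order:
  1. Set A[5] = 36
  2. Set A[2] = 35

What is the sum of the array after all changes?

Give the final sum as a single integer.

Answer: 183

Derivation:
Initial sum: 104
Change 1: A[5] -13 -> 36, delta = 49, sum = 153
Change 2: A[2] 5 -> 35, delta = 30, sum = 183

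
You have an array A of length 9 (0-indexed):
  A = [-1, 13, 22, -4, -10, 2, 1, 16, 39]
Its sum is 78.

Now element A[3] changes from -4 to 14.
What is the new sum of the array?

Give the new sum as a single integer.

Answer: 96

Derivation:
Old value at index 3: -4
New value at index 3: 14
Delta = 14 - -4 = 18
New sum = old_sum + delta = 78 + (18) = 96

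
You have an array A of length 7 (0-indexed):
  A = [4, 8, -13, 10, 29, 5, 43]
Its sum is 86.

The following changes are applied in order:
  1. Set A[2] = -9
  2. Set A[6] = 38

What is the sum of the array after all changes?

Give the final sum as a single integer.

Initial sum: 86
Change 1: A[2] -13 -> -9, delta = 4, sum = 90
Change 2: A[6] 43 -> 38, delta = -5, sum = 85

Answer: 85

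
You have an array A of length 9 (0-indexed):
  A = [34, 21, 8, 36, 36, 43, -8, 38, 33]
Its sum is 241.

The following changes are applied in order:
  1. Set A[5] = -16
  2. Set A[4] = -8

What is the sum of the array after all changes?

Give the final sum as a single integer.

Initial sum: 241
Change 1: A[5] 43 -> -16, delta = -59, sum = 182
Change 2: A[4] 36 -> -8, delta = -44, sum = 138

Answer: 138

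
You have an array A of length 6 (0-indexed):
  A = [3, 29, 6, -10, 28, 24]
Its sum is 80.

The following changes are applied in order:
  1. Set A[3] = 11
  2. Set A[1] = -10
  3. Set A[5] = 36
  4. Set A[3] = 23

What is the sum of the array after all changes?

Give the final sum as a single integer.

Initial sum: 80
Change 1: A[3] -10 -> 11, delta = 21, sum = 101
Change 2: A[1] 29 -> -10, delta = -39, sum = 62
Change 3: A[5] 24 -> 36, delta = 12, sum = 74
Change 4: A[3] 11 -> 23, delta = 12, sum = 86

Answer: 86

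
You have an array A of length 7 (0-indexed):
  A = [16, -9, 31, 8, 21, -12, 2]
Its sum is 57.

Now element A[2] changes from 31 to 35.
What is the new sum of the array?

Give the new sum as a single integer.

Old value at index 2: 31
New value at index 2: 35
Delta = 35 - 31 = 4
New sum = old_sum + delta = 57 + (4) = 61

Answer: 61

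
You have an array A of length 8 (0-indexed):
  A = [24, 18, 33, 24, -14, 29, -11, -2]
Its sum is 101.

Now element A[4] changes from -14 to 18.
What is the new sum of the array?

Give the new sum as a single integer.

Answer: 133

Derivation:
Old value at index 4: -14
New value at index 4: 18
Delta = 18 - -14 = 32
New sum = old_sum + delta = 101 + (32) = 133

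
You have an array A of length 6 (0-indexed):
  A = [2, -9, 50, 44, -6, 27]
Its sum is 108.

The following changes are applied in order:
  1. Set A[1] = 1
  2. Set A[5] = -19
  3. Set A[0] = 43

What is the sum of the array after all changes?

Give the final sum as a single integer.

Initial sum: 108
Change 1: A[1] -9 -> 1, delta = 10, sum = 118
Change 2: A[5] 27 -> -19, delta = -46, sum = 72
Change 3: A[0] 2 -> 43, delta = 41, sum = 113

Answer: 113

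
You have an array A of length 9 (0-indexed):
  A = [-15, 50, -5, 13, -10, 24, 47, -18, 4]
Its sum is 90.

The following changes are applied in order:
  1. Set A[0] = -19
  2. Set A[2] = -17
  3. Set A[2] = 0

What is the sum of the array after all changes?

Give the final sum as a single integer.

Answer: 91

Derivation:
Initial sum: 90
Change 1: A[0] -15 -> -19, delta = -4, sum = 86
Change 2: A[2] -5 -> -17, delta = -12, sum = 74
Change 3: A[2] -17 -> 0, delta = 17, sum = 91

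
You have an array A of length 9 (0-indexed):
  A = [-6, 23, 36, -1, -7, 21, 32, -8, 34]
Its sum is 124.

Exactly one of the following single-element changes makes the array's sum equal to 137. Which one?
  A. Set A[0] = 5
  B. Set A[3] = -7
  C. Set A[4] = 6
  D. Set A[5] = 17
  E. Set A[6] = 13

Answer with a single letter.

Answer: C

Derivation:
Option A: A[0] -6->5, delta=11, new_sum=124+(11)=135
Option B: A[3] -1->-7, delta=-6, new_sum=124+(-6)=118
Option C: A[4] -7->6, delta=13, new_sum=124+(13)=137 <-- matches target
Option D: A[5] 21->17, delta=-4, new_sum=124+(-4)=120
Option E: A[6] 32->13, delta=-19, new_sum=124+(-19)=105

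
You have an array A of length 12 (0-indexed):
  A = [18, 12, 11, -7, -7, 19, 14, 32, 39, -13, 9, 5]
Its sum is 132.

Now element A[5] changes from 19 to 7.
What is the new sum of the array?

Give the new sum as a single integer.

Old value at index 5: 19
New value at index 5: 7
Delta = 7 - 19 = -12
New sum = old_sum + delta = 132 + (-12) = 120

Answer: 120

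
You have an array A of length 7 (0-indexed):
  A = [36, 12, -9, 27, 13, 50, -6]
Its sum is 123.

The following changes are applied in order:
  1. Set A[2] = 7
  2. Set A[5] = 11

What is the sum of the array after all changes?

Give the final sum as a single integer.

Answer: 100

Derivation:
Initial sum: 123
Change 1: A[2] -9 -> 7, delta = 16, sum = 139
Change 2: A[5] 50 -> 11, delta = -39, sum = 100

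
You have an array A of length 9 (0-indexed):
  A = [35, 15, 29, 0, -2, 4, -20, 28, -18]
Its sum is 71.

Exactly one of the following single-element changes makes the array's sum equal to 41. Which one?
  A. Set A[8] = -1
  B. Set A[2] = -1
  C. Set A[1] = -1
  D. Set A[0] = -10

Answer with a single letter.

Option A: A[8] -18->-1, delta=17, new_sum=71+(17)=88
Option B: A[2] 29->-1, delta=-30, new_sum=71+(-30)=41 <-- matches target
Option C: A[1] 15->-1, delta=-16, new_sum=71+(-16)=55
Option D: A[0] 35->-10, delta=-45, new_sum=71+(-45)=26

Answer: B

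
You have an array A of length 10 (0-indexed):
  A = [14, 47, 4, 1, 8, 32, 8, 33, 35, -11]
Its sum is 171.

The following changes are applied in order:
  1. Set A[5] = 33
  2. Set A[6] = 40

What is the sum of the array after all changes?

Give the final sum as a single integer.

Answer: 204

Derivation:
Initial sum: 171
Change 1: A[5] 32 -> 33, delta = 1, sum = 172
Change 2: A[6] 8 -> 40, delta = 32, sum = 204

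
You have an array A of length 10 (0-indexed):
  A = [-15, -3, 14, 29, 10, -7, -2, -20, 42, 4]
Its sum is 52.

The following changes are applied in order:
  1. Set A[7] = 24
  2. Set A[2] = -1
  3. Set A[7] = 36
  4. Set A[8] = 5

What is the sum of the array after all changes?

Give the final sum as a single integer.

Answer: 56

Derivation:
Initial sum: 52
Change 1: A[7] -20 -> 24, delta = 44, sum = 96
Change 2: A[2] 14 -> -1, delta = -15, sum = 81
Change 3: A[7] 24 -> 36, delta = 12, sum = 93
Change 4: A[8] 42 -> 5, delta = -37, sum = 56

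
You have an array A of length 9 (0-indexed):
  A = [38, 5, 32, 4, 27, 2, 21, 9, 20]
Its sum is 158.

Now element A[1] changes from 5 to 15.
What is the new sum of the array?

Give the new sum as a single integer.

Old value at index 1: 5
New value at index 1: 15
Delta = 15 - 5 = 10
New sum = old_sum + delta = 158 + (10) = 168

Answer: 168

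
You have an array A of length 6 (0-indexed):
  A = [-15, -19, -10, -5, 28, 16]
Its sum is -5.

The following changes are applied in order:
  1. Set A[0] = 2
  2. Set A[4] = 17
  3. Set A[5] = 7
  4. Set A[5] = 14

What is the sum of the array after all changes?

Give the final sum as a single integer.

Answer: -1

Derivation:
Initial sum: -5
Change 1: A[0] -15 -> 2, delta = 17, sum = 12
Change 2: A[4] 28 -> 17, delta = -11, sum = 1
Change 3: A[5] 16 -> 7, delta = -9, sum = -8
Change 4: A[5] 7 -> 14, delta = 7, sum = -1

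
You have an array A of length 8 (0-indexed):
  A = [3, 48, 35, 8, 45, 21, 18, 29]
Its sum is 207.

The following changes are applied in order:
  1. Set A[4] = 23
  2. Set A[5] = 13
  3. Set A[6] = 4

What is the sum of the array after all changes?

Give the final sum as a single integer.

Answer: 163

Derivation:
Initial sum: 207
Change 1: A[4] 45 -> 23, delta = -22, sum = 185
Change 2: A[5] 21 -> 13, delta = -8, sum = 177
Change 3: A[6] 18 -> 4, delta = -14, sum = 163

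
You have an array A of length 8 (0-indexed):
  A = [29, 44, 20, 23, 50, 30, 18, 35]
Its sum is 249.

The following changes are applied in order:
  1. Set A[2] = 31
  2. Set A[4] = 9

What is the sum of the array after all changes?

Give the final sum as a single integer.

Answer: 219

Derivation:
Initial sum: 249
Change 1: A[2] 20 -> 31, delta = 11, sum = 260
Change 2: A[4] 50 -> 9, delta = -41, sum = 219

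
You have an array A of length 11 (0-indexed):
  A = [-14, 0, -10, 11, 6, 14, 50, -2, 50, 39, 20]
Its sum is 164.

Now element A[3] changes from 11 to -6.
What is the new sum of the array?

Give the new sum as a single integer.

Old value at index 3: 11
New value at index 3: -6
Delta = -6 - 11 = -17
New sum = old_sum + delta = 164 + (-17) = 147

Answer: 147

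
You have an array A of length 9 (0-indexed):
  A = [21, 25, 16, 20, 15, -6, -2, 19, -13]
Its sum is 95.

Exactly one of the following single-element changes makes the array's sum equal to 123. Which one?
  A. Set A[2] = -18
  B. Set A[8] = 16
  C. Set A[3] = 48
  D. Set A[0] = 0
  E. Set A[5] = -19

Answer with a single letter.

Option A: A[2] 16->-18, delta=-34, new_sum=95+(-34)=61
Option B: A[8] -13->16, delta=29, new_sum=95+(29)=124
Option C: A[3] 20->48, delta=28, new_sum=95+(28)=123 <-- matches target
Option D: A[0] 21->0, delta=-21, new_sum=95+(-21)=74
Option E: A[5] -6->-19, delta=-13, new_sum=95+(-13)=82

Answer: C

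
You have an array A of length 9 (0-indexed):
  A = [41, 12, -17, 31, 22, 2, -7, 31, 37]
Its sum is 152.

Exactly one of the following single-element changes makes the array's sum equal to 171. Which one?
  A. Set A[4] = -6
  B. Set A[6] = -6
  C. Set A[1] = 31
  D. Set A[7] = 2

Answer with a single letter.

Answer: C

Derivation:
Option A: A[4] 22->-6, delta=-28, new_sum=152+(-28)=124
Option B: A[6] -7->-6, delta=1, new_sum=152+(1)=153
Option C: A[1] 12->31, delta=19, new_sum=152+(19)=171 <-- matches target
Option D: A[7] 31->2, delta=-29, new_sum=152+(-29)=123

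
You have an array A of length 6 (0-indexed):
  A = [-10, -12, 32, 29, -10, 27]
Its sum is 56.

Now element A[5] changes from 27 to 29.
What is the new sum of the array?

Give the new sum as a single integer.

Answer: 58

Derivation:
Old value at index 5: 27
New value at index 5: 29
Delta = 29 - 27 = 2
New sum = old_sum + delta = 56 + (2) = 58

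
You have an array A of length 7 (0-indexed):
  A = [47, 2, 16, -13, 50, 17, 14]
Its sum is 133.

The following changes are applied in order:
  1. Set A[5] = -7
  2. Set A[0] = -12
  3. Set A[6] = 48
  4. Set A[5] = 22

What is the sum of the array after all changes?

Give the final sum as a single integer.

Initial sum: 133
Change 1: A[5] 17 -> -7, delta = -24, sum = 109
Change 2: A[0] 47 -> -12, delta = -59, sum = 50
Change 3: A[6] 14 -> 48, delta = 34, sum = 84
Change 4: A[5] -7 -> 22, delta = 29, sum = 113

Answer: 113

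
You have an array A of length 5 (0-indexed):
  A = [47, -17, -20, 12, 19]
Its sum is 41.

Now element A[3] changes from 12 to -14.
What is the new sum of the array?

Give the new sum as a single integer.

Old value at index 3: 12
New value at index 3: -14
Delta = -14 - 12 = -26
New sum = old_sum + delta = 41 + (-26) = 15

Answer: 15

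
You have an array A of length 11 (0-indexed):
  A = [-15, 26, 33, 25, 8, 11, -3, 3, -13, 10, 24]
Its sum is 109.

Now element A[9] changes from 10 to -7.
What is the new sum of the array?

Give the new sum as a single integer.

Answer: 92

Derivation:
Old value at index 9: 10
New value at index 9: -7
Delta = -7 - 10 = -17
New sum = old_sum + delta = 109 + (-17) = 92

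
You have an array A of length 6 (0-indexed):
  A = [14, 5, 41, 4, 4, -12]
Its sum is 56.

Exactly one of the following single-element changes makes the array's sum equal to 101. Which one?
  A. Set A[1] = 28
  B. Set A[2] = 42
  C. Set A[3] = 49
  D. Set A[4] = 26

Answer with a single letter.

Option A: A[1] 5->28, delta=23, new_sum=56+(23)=79
Option B: A[2] 41->42, delta=1, new_sum=56+(1)=57
Option C: A[3] 4->49, delta=45, new_sum=56+(45)=101 <-- matches target
Option D: A[4] 4->26, delta=22, new_sum=56+(22)=78

Answer: C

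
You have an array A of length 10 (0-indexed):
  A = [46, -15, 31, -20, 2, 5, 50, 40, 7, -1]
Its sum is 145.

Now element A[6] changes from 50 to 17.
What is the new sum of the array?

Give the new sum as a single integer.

Old value at index 6: 50
New value at index 6: 17
Delta = 17 - 50 = -33
New sum = old_sum + delta = 145 + (-33) = 112

Answer: 112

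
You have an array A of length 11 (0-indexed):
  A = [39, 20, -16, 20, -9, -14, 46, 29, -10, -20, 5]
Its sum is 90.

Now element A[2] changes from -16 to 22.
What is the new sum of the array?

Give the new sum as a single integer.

Answer: 128

Derivation:
Old value at index 2: -16
New value at index 2: 22
Delta = 22 - -16 = 38
New sum = old_sum + delta = 90 + (38) = 128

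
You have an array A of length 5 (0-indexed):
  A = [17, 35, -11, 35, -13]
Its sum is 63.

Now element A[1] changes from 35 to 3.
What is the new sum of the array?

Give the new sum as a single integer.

Old value at index 1: 35
New value at index 1: 3
Delta = 3 - 35 = -32
New sum = old_sum + delta = 63 + (-32) = 31

Answer: 31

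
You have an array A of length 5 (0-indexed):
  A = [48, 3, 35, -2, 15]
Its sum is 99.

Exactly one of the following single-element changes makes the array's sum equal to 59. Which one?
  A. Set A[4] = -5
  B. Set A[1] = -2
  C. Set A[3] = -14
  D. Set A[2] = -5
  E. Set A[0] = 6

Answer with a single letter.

Option A: A[4] 15->-5, delta=-20, new_sum=99+(-20)=79
Option B: A[1] 3->-2, delta=-5, new_sum=99+(-5)=94
Option C: A[3] -2->-14, delta=-12, new_sum=99+(-12)=87
Option D: A[2] 35->-5, delta=-40, new_sum=99+(-40)=59 <-- matches target
Option E: A[0] 48->6, delta=-42, new_sum=99+(-42)=57

Answer: D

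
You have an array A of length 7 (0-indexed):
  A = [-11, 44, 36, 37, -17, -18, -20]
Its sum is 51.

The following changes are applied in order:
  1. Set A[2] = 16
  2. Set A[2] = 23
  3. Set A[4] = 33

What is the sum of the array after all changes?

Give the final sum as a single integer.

Initial sum: 51
Change 1: A[2] 36 -> 16, delta = -20, sum = 31
Change 2: A[2] 16 -> 23, delta = 7, sum = 38
Change 3: A[4] -17 -> 33, delta = 50, sum = 88

Answer: 88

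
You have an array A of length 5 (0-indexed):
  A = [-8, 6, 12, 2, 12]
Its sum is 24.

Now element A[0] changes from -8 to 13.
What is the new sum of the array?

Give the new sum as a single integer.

Old value at index 0: -8
New value at index 0: 13
Delta = 13 - -8 = 21
New sum = old_sum + delta = 24 + (21) = 45

Answer: 45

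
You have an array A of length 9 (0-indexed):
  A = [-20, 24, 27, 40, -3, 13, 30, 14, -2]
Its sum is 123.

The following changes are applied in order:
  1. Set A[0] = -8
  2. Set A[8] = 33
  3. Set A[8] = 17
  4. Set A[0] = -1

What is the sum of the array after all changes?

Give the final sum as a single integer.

Initial sum: 123
Change 1: A[0] -20 -> -8, delta = 12, sum = 135
Change 2: A[8] -2 -> 33, delta = 35, sum = 170
Change 3: A[8] 33 -> 17, delta = -16, sum = 154
Change 4: A[0] -8 -> -1, delta = 7, sum = 161

Answer: 161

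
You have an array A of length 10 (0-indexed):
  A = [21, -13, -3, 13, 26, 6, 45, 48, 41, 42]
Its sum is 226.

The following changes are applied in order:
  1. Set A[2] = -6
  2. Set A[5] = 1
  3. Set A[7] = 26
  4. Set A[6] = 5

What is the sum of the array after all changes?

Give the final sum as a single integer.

Initial sum: 226
Change 1: A[2] -3 -> -6, delta = -3, sum = 223
Change 2: A[5] 6 -> 1, delta = -5, sum = 218
Change 3: A[7] 48 -> 26, delta = -22, sum = 196
Change 4: A[6] 45 -> 5, delta = -40, sum = 156

Answer: 156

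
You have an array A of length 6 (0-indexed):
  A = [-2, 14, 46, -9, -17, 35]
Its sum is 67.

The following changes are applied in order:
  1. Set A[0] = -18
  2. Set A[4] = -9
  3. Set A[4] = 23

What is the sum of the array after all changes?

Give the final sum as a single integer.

Answer: 91

Derivation:
Initial sum: 67
Change 1: A[0] -2 -> -18, delta = -16, sum = 51
Change 2: A[4] -17 -> -9, delta = 8, sum = 59
Change 3: A[4] -9 -> 23, delta = 32, sum = 91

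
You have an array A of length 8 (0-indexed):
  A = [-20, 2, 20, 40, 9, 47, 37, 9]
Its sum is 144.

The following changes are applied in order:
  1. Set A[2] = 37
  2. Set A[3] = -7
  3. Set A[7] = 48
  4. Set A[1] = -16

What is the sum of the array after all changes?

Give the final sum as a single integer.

Answer: 135

Derivation:
Initial sum: 144
Change 1: A[2] 20 -> 37, delta = 17, sum = 161
Change 2: A[3] 40 -> -7, delta = -47, sum = 114
Change 3: A[7] 9 -> 48, delta = 39, sum = 153
Change 4: A[1] 2 -> -16, delta = -18, sum = 135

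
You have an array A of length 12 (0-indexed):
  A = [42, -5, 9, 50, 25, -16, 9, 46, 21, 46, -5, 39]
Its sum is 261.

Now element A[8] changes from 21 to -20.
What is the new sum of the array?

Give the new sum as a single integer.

Answer: 220

Derivation:
Old value at index 8: 21
New value at index 8: -20
Delta = -20 - 21 = -41
New sum = old_sum + delta = 261 + (-41) = 220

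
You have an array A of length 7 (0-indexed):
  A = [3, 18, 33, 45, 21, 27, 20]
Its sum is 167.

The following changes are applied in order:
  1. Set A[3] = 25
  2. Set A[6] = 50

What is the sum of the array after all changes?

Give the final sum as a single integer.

Initial sum: 167
Change 1: A[3] 45 -> 25, delta = -20, sum = 147
Change 2: A[6] 20 -> 50, delta = 30, sum = 177

Answer: 177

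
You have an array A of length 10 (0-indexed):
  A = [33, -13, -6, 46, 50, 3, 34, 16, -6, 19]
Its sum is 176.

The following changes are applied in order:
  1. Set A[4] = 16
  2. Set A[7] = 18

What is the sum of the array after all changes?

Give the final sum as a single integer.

Initial sum: 176
Change 1: A[4] 50 -> 16, delta = -34, sum = 142
Change 2: A[7] 16 -> 18, delta = 2, sum = 144

Answer: 144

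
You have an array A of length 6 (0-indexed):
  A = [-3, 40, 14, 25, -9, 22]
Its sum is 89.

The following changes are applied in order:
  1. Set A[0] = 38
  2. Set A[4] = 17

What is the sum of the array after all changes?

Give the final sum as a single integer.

Answer: 156

Derivation:
Initial sum: 89
Change 1: A[0] -3 -> 38, delta = 41, sum = 130
Change 2: A[4] -9 -> 17, delta = 26, sum = 156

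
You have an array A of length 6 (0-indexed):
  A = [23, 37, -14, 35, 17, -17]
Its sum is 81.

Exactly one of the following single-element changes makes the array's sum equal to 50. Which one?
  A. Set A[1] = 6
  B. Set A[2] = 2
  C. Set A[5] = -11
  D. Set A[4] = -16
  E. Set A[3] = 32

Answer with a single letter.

Answer: A

Derivation:
Option A: A[1] 37->6, delta=-31, new_sum=81+(-31)=50 <-- matches target
Option B: A[2] -14->2, delta=16, new_sum=81+(16)=97
Option C: A[5] -17->-11, delta=6, new_sum=81+(6)=87
Option D: A[4] 17->-16, delta=-33, new_sum=81+(-33)=48
Option E: A[3] 35->32, delta=-3, new_sum=81+(-3)=78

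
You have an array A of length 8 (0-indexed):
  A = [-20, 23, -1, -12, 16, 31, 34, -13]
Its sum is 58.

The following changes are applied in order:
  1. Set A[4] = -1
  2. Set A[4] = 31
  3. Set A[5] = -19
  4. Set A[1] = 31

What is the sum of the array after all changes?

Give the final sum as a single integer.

Initial sum: 58
Change 1: A[4] 16 -> -1, delta = -17, sum = 41
Change 2: A[4] -1 -> 31, delta = 32, sum = 73
Change 3: A[5] 31 -> -19, delta = -50, sum = 23
Change 4: A[1] 23 -> 31, delta = 8, sum = 31

Answer: 31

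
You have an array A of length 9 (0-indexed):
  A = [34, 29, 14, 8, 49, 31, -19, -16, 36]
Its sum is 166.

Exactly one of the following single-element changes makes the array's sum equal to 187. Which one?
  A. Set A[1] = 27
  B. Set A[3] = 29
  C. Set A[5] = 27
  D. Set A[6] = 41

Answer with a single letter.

Answer: B

Derivation:
Option A: A[1] 29->27, delta=-2, new_sum=166+(-2)=164
Option B: A[3] 8->29, delta=21, new_sum=166+(21)=187 <-- matches target
Option C: A[5] 31->27, delta=-4, new_sum=166+(-4)=162
Option D: A[6] -19->41, delta=60, new_sum=166+(60)=226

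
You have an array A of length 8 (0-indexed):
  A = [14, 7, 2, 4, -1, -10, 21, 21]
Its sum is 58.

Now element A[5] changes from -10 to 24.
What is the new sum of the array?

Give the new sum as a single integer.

Old value at index 5: -10
New value at index 5: 24
Delta = 24 - -10 = 34
New sum = old_sum + delta = 58 + (34) = 92

Answer: 92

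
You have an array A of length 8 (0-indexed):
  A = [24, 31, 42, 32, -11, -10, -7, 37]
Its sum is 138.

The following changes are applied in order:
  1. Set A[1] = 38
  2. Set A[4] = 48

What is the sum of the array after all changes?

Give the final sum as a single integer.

Answer: 204

Derivation:
Initial sum: 138
Change 1: A[1] 31 -> 38, delta = 7, sum = 145
Change 2: A[4] -11 -> 48, delta = 59, sum = 204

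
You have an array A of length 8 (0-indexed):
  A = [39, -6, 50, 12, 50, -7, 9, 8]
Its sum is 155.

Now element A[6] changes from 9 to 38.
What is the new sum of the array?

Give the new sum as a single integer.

Old value at index 6: 9
New value at index 6: 38
Delta = 38 - 9 = 29
New sum = old_sum + delta = 155 + (29) = 184

Answer: 184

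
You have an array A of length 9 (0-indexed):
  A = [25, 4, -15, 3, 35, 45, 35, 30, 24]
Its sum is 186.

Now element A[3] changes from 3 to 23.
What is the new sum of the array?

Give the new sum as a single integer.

Answer: 206

Derivation:
Old value at index 3: 3
New value at index 3: 23
Delta = 23 - 3 = 20
New sum = old_sum + delta = 186 + (20) = 206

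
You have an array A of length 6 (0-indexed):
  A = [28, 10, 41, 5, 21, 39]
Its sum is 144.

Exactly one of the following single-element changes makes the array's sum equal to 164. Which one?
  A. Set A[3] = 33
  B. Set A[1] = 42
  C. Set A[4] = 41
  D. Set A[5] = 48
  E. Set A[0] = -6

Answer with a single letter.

Answer: C

Derivation:
Option A: A[3] 5->33, delta=28, new_sum=144+(28)=172
Option B: A[1] 10->42, delta=32, new_sum=144+(32)=176
Option C: A[4] 21->41, delta=20, new_sum=144+(20)=164 <-- matches target
Option D: A[5] 39->48, delta=9, new_sum=144+(9)=153
Option E: A[0] 28->-6, delta=-34, new_sum=144+(-34)=110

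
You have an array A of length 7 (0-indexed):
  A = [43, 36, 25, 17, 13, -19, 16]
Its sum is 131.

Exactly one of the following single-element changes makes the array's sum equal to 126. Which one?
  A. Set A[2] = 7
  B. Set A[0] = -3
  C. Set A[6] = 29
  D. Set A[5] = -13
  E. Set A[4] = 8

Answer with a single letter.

Option A: A[2] 25->7, delta=-18, new_sum=131+(-18)=113
Option B: A[0] 43->-3, delta=-46, new_sum=131+(-46)=85
Option C: A[6] 16->29, delta=13, new_sum=131+(13)=144
Option D: A[5] -19->-13, delta=6, new_sum=131+(6)=137
Option E: A[4] 13->8, delta=-5, new_sum=131+(-5)=126 <-- matches target

Answer: E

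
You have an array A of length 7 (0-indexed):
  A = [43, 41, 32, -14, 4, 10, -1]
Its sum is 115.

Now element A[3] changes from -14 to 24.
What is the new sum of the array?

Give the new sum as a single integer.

Answer: 153

Derivation:
Old value at index 3: -14
New value at index 3: 24
Delta = 24 - -14 = 38
New sum = old_sum + delta = 115 + (38) = 153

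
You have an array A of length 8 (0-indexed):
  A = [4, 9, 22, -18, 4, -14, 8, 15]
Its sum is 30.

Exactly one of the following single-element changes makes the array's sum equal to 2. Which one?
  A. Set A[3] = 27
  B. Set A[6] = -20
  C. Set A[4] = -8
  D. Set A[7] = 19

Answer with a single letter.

Answer: B

Derivation:
Option A: A[3] -18->27, delta=45, new_sum=30+(45)=75
Option B: A[6] 8->-20, delta=-28, new_sum=30+(-28)=2 <-- matches target
Option C: A[4] 4->-8, delta=-12, new_sum=30+(-12)=18
Option D: A[7] 15->19, delta=4, new_sum=30+(4)=34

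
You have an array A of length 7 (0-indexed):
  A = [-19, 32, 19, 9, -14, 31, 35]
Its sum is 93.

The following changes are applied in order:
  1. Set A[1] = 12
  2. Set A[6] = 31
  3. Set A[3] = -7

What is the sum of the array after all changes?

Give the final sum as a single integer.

Initial sum: 93
Change 1: A[1] 32 -> 12, delta = -20, sum = 73
Change 2: A[6] 35 -> 31, delta = -4, sum = 69
Change 3: A[3] 9 -> -7, delta = -16, sum = 53

Answer: 53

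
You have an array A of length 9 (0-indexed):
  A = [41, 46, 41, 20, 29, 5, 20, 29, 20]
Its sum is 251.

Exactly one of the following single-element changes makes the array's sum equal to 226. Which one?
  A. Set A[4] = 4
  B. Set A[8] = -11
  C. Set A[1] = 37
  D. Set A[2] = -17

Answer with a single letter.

Answer: A

Derivation:
Option A: A[4] 29->4, delta=-25, new_sum=251+(-25)=226 <-- matches target
Option B: A[8] 20->-11, delta=-31, new_sum=251+(-31)=220
Option C: A[1] 46->37, delta=-9, new_sum=251+(-9)=242
Option D: A[2] 41->-17, delta=-58, new_sum=251+(-58)=193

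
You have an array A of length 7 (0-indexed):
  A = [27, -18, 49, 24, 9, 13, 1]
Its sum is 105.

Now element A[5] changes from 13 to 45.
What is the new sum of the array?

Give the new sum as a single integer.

Old value at index 5: 13
New value at index 5: 45
Delta = 45 - 13 = 32
New sum = old_sum + delta = 105 + (32) = 137

Answer: 137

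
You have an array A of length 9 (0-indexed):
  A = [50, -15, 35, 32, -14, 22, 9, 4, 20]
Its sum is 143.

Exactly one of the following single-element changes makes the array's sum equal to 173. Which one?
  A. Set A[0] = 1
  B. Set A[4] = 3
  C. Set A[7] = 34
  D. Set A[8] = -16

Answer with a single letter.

Option A: A[0] 50->1, delta=-49, new_sum=143+(-49)=94
Option B: A[4] -14->3, delta=17, new_sum=143+(17)=160
Option C: A[7] 4->34, delta=30, new_sum=143+(30)=173 <-- matches target
Option D: A[8] 20->-16, delta=-36, new_sum=143+(-36)=107

Answer: C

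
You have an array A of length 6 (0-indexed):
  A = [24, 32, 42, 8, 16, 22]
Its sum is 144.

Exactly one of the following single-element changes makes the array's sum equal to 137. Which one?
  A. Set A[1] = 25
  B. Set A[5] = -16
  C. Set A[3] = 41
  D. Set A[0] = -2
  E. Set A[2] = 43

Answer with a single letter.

Option A: A[1] 32->25, delta=-7, new_sum=144+(-7)=137 <-- matches target
Option B: A[5] 22->-16, delta=-38, new_sum=144+(-38)=106
Option C: A[3] 8->41, delta=33, new_sum=144+(33)=177
Option D: A[0] 24->-2, delta=-26, new_sum=144+(-26)=118
Option E: A[2] 42->43, delta=1, new_sum=144+(1)=145

Answer: A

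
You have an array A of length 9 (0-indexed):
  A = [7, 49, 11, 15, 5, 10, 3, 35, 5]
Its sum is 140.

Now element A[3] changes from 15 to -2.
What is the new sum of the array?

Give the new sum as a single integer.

Old value at index 3: 15
New value at index 3: -2
Delta = -2 - 15 = -17
New sum = old_sum + delta = 140 + (-17) = 123

Answer: 123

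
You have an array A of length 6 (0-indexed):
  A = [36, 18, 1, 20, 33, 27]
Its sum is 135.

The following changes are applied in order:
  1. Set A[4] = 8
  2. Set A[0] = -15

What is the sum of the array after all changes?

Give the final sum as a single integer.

Answer: 59

Derivation:
Initial sum: 135
Change 1: A[4] 33 -> 8, delta = -25, sum = 110
Change 2: A[0] 36 -> -15, delta = -51, sum = 59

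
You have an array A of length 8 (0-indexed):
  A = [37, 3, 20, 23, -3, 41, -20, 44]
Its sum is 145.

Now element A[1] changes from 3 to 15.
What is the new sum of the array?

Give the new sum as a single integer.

Old value at index 1: 3
New value at index 1: 15
Delta = 15 - 3 = 12
New sum = old_sum + delta = 145 + (12) = 157

Answer: 157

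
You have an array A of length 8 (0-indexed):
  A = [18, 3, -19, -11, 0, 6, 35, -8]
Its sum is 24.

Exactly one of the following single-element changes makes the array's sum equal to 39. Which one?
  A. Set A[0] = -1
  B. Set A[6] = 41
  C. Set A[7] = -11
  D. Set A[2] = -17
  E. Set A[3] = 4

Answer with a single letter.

Option A: A[0] 18->-1, delta=-19, new_sum=24+(-19)=5
Option B: A[6] 35->41, delta=6, new_sum=24+(6)=30
Option C: A[7] -8->-11, delta=-3, new_sum=24+(-3)=21
Option D: A[2] -19->-17, delta=2, new_sum=24+(2)=26
Option E: A[3] -11->4, delta=15, new_sum=24+(15)=39 <-- matches target

Answer: E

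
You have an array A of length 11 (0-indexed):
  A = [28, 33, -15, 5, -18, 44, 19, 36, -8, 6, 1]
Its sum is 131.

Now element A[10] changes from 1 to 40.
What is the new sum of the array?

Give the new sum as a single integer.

Old value at index 10: 1
New value at index 10: 40
Delta = 40 - 1 = 39
New sum = old_sum + delta = 131 + (39) = 170

Answer: 170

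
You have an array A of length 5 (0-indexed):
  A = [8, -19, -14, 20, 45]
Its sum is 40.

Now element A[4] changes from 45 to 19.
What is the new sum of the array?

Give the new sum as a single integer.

Answer: 14

Derivation:
Old value at index 4: 45
New value at index 4: 19
Delta = 19 - 45 = -26
New sum = old_sum + delta = 40 + (-26) = 14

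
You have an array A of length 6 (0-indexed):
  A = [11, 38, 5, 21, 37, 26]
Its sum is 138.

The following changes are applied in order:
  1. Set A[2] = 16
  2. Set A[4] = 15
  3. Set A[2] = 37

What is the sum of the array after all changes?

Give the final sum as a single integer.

Answer: 148

Derivation:
Initial sum: 138
Change 1: A[2] 5 -> 16, delta = 11, sum = 149
Change 2: A[4] 37 -> 15, delta = -22, sum = 127
Change 3: A[2] 16 -> 37, delta = 21, sum = 148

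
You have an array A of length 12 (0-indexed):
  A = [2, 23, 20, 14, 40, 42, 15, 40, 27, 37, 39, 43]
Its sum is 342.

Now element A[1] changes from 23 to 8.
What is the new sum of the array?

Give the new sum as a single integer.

Old value at index 1: 23
New value at index 1: 8
Delta = 8 - 23 = -15
New sum = old_sum + delta = 342 + (-15) = 327

Answer: 327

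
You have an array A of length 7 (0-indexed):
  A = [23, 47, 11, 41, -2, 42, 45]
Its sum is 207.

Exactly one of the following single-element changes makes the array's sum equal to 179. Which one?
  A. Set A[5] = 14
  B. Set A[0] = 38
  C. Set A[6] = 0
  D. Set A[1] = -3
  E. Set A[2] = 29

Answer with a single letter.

Answer: A

Derivation:
Option A: A[5] 42->14, delta=-28, new_sum=207+(-28)=179 <-- matches target
Option B: A[0] 23->38, delta=15, new_sum=207+(15)=222
Option C: A[6] 45->0, delta=-45, new_sum=207+(-45)=162
Option D: A[1] 47->-3, delta=-50, new_sum=207+(-50)=157
Option E: A[2] 11->29, delta=18, new_sum=207+(18)=225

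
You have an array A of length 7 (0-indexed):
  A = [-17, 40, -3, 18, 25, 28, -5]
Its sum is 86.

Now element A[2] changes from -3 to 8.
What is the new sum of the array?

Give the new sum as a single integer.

Answer: 97

Derivation:
Old value at index 2: -3
New value at index 2: 8
Delta = 8 - -3 = 11
New sum = old_sum + delta = 86 + (11) = 97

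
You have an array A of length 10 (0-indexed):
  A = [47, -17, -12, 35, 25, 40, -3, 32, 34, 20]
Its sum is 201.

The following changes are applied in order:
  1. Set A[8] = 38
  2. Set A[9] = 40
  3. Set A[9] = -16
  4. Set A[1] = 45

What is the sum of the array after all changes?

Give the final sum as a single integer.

Answer: 231

Derivation:
Initial sum: 201
Change 1: A[8] 34 -> 38, delta = 4, sum = 205
Change 2: A[9] 20 -> 40, delta = 20, sum = 225
Change 3: A[9] 40 -> -16, delta = -56, sum = 169
Change 4: A[1] -17 -> 45, delta = 62, sum = 231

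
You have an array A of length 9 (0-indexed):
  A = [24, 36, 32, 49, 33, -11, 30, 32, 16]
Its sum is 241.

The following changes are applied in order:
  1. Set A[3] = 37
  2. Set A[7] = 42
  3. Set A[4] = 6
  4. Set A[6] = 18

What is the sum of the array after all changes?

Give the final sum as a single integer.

Initial sum: 241
Change 1: A[3] 49 -> 37, delta = -12, sum = 229
Change 2: A[7] 32 -> 42, delta = 10, sum = 239
Change 3: A[4] 33 -> 6, delta = -27, sum = 212
Change 4: A[6] 30 -> 18, delta = -12, sum = 200

Answer: 200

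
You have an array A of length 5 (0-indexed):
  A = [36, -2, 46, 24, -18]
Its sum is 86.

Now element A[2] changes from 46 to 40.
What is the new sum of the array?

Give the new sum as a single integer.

Old value at index 2: 46
New value at index 2: 40
Delta = 40 - 46 = -6
New sum = old_sum + delta = 86 + (-6) = 80

Answer: 80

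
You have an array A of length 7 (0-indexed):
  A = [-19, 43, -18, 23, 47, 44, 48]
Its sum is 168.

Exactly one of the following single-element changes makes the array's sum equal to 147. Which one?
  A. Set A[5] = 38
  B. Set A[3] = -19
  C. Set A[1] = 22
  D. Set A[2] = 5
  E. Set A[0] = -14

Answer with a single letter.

Option A: A[5] 44->38, delta=-6, new_sum=168+(-6)=162
Option B: A[3] 23->-19, delta=-42, new_sum=168+(-42)=126
Option C: A[1] 43->22, delta=-21, new_sum=168+(-21)=147 <-- matches target
Option D: A[2] -18->5, delta=23, new_sum=168+(23)=191
Option E: A[0] -19->-14, delta=5, new_sum=168+(5)=173

Answer: C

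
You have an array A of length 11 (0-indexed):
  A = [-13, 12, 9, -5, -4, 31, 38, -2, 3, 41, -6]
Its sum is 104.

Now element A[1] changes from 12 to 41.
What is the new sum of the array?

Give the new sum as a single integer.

Answer: 133

Derivation:
Old value at index 1: 12
New value at index 1: 41
Delta = 41 - 12 = 29
New sum = old_sum + delta = 104 + (29) = 133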